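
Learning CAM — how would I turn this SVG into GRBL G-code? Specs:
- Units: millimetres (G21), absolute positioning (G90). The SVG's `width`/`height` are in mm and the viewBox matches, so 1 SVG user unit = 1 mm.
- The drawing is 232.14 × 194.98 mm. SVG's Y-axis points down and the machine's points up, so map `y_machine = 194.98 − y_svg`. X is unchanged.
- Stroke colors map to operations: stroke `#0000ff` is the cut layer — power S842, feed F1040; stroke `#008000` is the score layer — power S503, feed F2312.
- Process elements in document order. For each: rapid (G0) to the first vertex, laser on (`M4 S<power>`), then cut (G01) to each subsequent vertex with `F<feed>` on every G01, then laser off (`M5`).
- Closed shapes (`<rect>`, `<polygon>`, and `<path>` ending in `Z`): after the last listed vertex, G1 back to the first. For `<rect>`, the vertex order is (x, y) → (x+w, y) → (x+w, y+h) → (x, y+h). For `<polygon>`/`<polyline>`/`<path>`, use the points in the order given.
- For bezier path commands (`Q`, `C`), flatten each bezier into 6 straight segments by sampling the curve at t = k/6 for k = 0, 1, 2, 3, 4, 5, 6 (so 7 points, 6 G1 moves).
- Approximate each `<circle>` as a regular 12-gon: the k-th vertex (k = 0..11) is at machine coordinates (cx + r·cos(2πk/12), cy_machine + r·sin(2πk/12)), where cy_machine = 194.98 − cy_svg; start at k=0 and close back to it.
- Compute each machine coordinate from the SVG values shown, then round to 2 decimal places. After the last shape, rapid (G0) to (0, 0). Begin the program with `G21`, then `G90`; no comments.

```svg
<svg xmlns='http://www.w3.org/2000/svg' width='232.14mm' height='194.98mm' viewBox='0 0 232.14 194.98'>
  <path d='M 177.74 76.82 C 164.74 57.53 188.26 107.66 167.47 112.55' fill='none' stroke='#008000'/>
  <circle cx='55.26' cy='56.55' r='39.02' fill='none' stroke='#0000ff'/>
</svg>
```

G21
G90
G0 X177.74 Y118.16
M4 S503
G01 X173.91 Y122.55 F2312
G01 X173.92 Y118.56 F2312
G01 X175.53 Y109.36 F2312
G01 X176.48 Y98.15 F2312
G01 X174.55 Y88.11 F2312
G01 X167.47 Y82.43 F2312
M5
G0 X94.28 Y138.43
M4 S842
G01 X89.05 Y157.94 F1040
G01 X74.77 Y172.22 F1040
G01 X55.26 Y177.45 F1040
G01 X35.75 Y172.22 F1040
G01 X21.47 Y157.94 F1040
G01 X16.24 Y138.43 F1040
G01 X21.47 Y118.92 F1040
G01 X35.75 Y104.64 F1040
G01 X55.26 Y99.41 F1040
G01 X74.77 Y104.64 F1040
G01 X89.05 Y118.92 F1040
G01 X94.28 Y138.43 F1040
M5
G0 X0.00 Y0.00

1 u = 1 mm; y_m = 194.98 − y.

[1] `<path>` cubic bezier, #008000→score S503 F2312: (177.74,118.16) → (173.91,122.55) → (173.92,118.56) → (175.53,109.36) → (176.48,98.15) → (174.55,88.11) → (167.47,82.43)

[2] `<circle>` circle, #0000ff→cut S842 F1040: (94.28,138.43) → (89.05,157.94) → (74.77,172.22) → (55.26,177.45) → (35.75,172.22) → (21.47,157.94) → (16.24,138.43) → (21.47,118.92) → (35.75,104.64) → (55.26,99.41) → (74.77,104.64) → (89.05,118.92) → (94.28,138.43) (closed)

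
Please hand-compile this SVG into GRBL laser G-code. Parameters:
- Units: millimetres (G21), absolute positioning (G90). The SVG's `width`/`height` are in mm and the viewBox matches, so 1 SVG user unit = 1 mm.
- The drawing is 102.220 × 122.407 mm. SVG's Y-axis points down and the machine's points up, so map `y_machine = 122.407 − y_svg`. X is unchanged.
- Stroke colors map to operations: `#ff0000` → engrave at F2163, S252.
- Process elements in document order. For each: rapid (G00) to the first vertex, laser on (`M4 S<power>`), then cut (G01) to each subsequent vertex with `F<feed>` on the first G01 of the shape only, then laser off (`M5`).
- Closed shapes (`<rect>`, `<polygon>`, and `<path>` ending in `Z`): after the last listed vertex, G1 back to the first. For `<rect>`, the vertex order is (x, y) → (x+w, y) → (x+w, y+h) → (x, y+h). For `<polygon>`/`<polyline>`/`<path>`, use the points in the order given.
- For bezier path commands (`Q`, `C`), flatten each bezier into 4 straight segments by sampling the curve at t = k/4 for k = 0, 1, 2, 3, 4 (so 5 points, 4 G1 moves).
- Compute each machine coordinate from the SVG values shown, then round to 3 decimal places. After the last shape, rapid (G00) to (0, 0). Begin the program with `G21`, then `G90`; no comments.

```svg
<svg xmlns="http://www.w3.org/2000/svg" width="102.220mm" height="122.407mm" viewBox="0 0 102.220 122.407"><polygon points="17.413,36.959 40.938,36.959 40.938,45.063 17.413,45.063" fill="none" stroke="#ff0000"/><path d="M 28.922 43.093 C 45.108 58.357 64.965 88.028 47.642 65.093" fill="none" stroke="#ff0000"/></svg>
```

Since the viewBox matches the mm dimensions, user units are millimetres directly. The only transform is the Y-flip y_m = 122.407 − y_svg.

Shape 1 is a rectangle drawn with `<polygon>`. Its stroke #ff0000 means engrave at S252, F2163. After flipping Y the toolpath is (17.413,85.448) → (40.938,85.448) → (40.938,77.344) → (17.413,77.344) → (17.413,85.448), returning to the start.

Shape 2 is a cubic bezier drawn with `<path>`. Its stroke #ff0000 means engrave at S252, F2163. After flipping Y the toolpath is (28.922,79.314) → (41.112,66.212) → (50.848,53.989) → (54.301,48.929) → (47.642,57.314).

G21
G90
G00 X17.413 Y85.448
M4 S252
G01 X40.938 Y85.448 F2163
G01 X40.938 Y77.344
G01 X17.413 Y77.344
G01 X17.413 Y85.448
M5
G00 X28.922 Y79.314
M4 S252
G01 X41.112 Y66.212 F2163
G01 X50.848 Y53.989
G01 X54.301 Y48.929
G01 X47.642 Y57.314
M5
G00 X0.000 Y0.000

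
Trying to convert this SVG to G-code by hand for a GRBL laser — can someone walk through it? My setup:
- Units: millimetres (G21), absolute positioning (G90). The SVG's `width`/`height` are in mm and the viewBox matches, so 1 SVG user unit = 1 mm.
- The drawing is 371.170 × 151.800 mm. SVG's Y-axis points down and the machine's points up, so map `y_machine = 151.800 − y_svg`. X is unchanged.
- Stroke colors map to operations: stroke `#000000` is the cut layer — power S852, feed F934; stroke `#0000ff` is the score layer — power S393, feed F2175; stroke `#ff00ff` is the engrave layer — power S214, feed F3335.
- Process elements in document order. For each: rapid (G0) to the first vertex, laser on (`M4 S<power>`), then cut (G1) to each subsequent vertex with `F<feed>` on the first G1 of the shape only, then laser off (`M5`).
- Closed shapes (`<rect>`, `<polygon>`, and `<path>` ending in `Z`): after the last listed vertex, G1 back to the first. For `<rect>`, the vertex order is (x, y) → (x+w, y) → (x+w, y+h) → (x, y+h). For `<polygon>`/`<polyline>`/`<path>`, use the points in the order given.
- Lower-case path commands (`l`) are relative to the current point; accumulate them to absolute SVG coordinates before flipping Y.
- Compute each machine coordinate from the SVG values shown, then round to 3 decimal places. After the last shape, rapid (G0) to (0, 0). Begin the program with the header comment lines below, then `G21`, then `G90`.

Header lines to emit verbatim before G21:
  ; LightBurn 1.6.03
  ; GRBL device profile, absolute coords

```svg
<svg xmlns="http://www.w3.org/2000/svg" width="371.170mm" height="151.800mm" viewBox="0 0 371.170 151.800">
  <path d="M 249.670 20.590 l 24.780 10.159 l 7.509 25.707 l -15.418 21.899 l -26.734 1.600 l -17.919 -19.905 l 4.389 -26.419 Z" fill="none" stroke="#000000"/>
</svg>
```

1 u = 1 mm; y_m = 151.800 − y.

[1] `<path>` regular polygon, #000000→cut S852 F934: (249.670,131.210) → (274.450,121.051) → (281.959,95.344) → (266.541,73.445) → (239.807,71.845) → (221.888,91.750) → (226.277,118.169) → (249.670,131.210) (closed)

; LightBurn 1.6.03
; GRBL device profile, absolute coords
G21
G90
G0 X249.670 Y131.210
M4 S852
G1 X274.450 Y121.051 F934
G1 X281.959 Y95.344
G1 X266.541 Y73.445
G1 X239.807 Y71.845
G1 X221.888 Y91.750
G1 X226.277 Y118.169
G1 X249.670 Y131.210
M5
G0 X0.000 Y0.000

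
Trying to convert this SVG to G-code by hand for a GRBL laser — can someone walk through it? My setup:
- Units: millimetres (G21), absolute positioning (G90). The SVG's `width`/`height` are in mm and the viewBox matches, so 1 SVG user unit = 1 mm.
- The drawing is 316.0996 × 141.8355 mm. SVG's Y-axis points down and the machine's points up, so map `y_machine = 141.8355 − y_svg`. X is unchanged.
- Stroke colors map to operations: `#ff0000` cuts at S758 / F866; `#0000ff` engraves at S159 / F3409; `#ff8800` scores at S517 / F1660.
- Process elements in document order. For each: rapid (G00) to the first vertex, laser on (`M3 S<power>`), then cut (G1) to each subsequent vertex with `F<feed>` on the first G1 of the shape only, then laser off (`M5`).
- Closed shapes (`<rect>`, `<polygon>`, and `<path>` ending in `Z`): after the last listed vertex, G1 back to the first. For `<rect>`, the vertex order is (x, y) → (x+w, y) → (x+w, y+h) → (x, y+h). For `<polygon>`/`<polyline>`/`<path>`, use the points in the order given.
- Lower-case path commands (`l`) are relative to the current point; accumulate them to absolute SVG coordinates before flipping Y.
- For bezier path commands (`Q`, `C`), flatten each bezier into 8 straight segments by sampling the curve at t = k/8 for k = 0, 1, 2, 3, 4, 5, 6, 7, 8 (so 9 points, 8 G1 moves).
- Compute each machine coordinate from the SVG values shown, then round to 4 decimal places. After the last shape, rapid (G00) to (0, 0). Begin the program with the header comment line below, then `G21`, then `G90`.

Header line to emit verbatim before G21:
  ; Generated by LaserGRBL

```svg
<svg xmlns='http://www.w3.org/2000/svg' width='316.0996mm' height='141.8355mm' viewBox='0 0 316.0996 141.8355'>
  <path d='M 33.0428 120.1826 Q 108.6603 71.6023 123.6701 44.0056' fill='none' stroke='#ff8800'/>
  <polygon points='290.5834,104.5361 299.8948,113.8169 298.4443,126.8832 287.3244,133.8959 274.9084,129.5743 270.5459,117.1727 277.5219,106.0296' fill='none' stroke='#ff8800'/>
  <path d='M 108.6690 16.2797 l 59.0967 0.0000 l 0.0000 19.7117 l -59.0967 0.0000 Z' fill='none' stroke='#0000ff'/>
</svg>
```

1 u = 1 mm; y_m = 141.8355 − y.

[1] `<path>` quadratic bezier, #ff8800→score S517 F1660: (33.0428,21.6529) → (51.0002,33.4701) → (67.0636,44.6316) → (81.2330,55.1373) → (93.5084,64.9873) → (103.8898,74.1816) → (112.3772,82.7201) → (118.9707,90.6029) → (123.6701,97.8299)

[2] `<polygon>` regular polygon, #ff8800→score S517 F1660: (290.5834,37.2994) → (299.8948,28.0186) → (298.4443,14.9523) → (287.3244,7.9396) → (274.9084,12.2612) → (270.5459,24.6628) → (277.5219,35.8059) → (290.5834,37.2994) (closed)

[3] `<path>` rectangle, #0000ff→engrave S159 F3409: (108.6690,125.5558) → (167.7657,125.5558) → (167.7657,105.8441) → (108.6690,105.8441) → (108.6690,125.5558) (closed)

; Generated by LaserGRBL
G21
G90
G00 X33.0428 Y21.6529
M3 S517
G1 X51.0002 Y33.4701 F1660
G1 X67.0636 Y44.6316
G1 X81.2330 Y55.1373
G1 X93.5084 Y64.9873
G1 X103.8898 Y74.1816
G1 X112.3772 Y82.7201
G1 X118.9707 Y90.6029
G1 X123.6701 Y97.8299
M5
G00 X290.5834 Y37.2994
M3 S517
G1 X299.8948 Y28.0186 F1660
G1 X298.4443 Y14.9523
G1 X287.3244 Y7.9396
G1 X274.9084 Y12.2612
G1 X270.5459 Y24.6628
G1 X277.5219 Y35.8059
G1 X290.5834 Y37.2994
M5
G00 X108.6690 Y125.5558
M3 S159
G1 X167.7657 Y125.5558 F3409
G1 X167.7657 Y105.8441
G1 X108.6690 Y105.8441
G1 X108.6690 Y125.5558
M5
G00 X0.0000 Y0.0000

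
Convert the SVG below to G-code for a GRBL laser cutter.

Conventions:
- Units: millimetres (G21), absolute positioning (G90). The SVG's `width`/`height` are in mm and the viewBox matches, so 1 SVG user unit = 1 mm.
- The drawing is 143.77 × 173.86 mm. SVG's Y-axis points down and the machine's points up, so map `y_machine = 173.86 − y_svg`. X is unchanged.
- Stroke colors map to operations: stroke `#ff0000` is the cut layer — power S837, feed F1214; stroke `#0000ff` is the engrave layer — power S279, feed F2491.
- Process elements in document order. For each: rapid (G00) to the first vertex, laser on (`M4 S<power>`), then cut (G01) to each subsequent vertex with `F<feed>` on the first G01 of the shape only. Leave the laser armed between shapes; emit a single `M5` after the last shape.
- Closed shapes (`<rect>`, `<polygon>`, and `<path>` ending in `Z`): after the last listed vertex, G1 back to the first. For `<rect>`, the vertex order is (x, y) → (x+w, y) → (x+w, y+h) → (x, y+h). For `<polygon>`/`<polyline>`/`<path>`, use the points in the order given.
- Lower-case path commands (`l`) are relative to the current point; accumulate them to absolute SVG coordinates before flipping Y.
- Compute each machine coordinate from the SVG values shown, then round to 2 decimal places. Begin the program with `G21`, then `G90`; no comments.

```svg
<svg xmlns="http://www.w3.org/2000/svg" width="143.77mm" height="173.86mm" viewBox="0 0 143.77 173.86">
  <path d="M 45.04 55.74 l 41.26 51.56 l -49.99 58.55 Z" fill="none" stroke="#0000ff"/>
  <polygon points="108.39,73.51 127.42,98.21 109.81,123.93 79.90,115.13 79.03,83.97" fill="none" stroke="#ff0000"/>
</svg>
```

1 u = 1 mm; y_m = 173.86 − y.

[1] `<path>` closed polygon, #0000ff→engrave S279 F2491: (45.04,118.12) → (86.30,66.56) → (36.31,8.01) → (45.04,118.12) (closed)

[2] `<polygon>` regular polygon, #ff0000→cut S837 F1214: (108.39,100.35) → (127.42,75.65) → (109.81,49.93) → (79.90,58.73) → (79.03,89.89) → (108.39,100.35) (closed)

G21
G90
G00 X45.04 Y118.12
M4 S279
G01 X86.30 Y66.56 F2491
G01 X36.31 Y8.01
G01 X45.04 Y118.12
G00 X108.39 Y100.35
M4 S837
G01 X127.42 Y75.65 F1214
G01 X109.81 Y49.93
G01 X79.90 Y58.73
G01 X79.03 Y89.89
G01 X108.39 Y100.35
M5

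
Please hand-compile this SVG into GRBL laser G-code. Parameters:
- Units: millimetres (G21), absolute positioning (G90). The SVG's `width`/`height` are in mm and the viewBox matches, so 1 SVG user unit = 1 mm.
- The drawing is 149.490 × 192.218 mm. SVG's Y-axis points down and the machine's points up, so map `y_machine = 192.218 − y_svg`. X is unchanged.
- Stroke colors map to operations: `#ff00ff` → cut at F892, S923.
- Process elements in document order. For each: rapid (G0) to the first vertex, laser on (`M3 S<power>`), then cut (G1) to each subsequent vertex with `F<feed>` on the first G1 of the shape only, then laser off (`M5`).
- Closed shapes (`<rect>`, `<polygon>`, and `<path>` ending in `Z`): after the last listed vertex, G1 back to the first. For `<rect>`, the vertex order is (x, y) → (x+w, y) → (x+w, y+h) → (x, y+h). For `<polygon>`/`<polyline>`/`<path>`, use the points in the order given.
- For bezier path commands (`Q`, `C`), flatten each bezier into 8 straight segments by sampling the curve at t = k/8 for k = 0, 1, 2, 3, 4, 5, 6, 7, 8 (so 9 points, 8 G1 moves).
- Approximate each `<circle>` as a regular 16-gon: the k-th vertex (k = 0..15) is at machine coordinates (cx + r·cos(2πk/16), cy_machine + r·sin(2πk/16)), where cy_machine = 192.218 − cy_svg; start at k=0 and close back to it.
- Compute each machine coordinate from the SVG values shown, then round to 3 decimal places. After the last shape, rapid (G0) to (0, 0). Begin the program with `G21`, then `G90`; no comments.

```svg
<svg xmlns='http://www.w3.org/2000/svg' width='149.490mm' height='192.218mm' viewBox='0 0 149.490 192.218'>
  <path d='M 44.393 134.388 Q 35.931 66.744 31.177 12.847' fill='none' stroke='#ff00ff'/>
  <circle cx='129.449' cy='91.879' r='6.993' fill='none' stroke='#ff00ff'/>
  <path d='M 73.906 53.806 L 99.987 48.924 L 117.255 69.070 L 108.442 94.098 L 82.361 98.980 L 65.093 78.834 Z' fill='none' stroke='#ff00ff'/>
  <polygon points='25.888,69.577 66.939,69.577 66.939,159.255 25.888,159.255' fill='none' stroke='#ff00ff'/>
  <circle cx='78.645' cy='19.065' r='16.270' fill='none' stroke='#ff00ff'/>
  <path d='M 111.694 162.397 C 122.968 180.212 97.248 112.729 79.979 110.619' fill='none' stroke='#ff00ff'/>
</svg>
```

G21
G90
G0 X44.393 Y57.830
M3 S923
G1 X42.335 Y74.526 F892
G1 X40.394 Y90.793
G1 X38.568 Y106.630
G1 X36.858 Y122.037
G1 X35.264 Y137.015
G1 X33.786 Y151.563
G1 X32.423 Y165.682
G1 X31.177 Y179.371
M5
G0 X136.442 Y100.339
M3 S923
G1 X135.910 Y103.015 F892
G1 X134.394 Y105.284
G1 X132.125 Y106.800
G1 X129.449 Y107.332
G1 X126.773 Y106.800
G1 X124.504 Y105.284
G1 X122.988 Y103.015
G1 X122.456 Y100.339
G1 X122.988 Y97.663
G1 X124.504 Y95.394
G1 X126.773 Y93.878
G1 X129.449 Y93.346
G1 X132.125 Y93.878
G1 X134.394 Y95.394
G1 X135.910 Y97.663
G1 X136.442 Y100.339
M5
G0 X73.906 Y138.412
M3 S923
G1 X99.987 Y143.294 F892
G1 X117.255 Y123.148
G1 X108.442 Y98.120
G1 X82.361 Y93.238
G1 X65.093 Y113.384
G1 X73.906 Y138.412
M5
G0 X25.888 Y122.641
M3 S923
G1 X66.939 Y122.641 F892
G1 X66.939 Y32.963
G1 X25.888 Y32.963
G1 X25.888 Y122.641
M5
G0 X94.915 Y173.153
M3 S923
G1 X93.677 Y179.379 F892
G1 X90.150 Y184.658
G1 X84.871 Y188.185
G1 X78.645 Y189.423
G1 X72.419 Y188.185
G1 X67.140 Y184.658
G1 X63.613 Y179.379
G1 X62.375 Y173.153
G1 X63.613 Y166.927
G1 X67.140 Y161.648
G1 X72.419 Y158.121
G1 X78.645 Y156.883
G1 X84.871 Y158.121
G1 X90.150 Y161.648
G1 X93.677 Y166.927
G1 X94.915 Y173.153
M5
G0 X111.694 Y29.821
M3 S923
G1 X114.276 Y26.844 F892
G1 X113.923 Y30.099
G1 X111.167 Y37.819
G1 X106.540 Y48.238
G1 X100.575 Y59.592
G1 X93.805 Y70.113
G1 X86.762 Y78.038
G1 X79.979 Y81.599
M5
G0 X0.000 Y0.000

1 u = 1 mm; y_m = 192.218 − y.

[1] `<path>` quadratic bezier, #ff00ff→cut S923 F892: (44.393,57.830) → (42.335,74.526) → (40.394,90.793) → (38.568,106.630) → (36.858,122.037) → (35.264,137.015) → (33.786,151.563) → (32.423,165.682) → (31.177,179.371)

[2] `<circle>` circle, #ff00ff→cut S923 F892: (136.442,100.339) → (135.910,103.015) → (134.394,105.284) → (132.125,106.800) → (129.449,107.332) → (126.773,106.800) → (124.504,105.284) → (122.988,103.015) → (122.456,100.339) → (122.988,97.663) → (124.504,95.394) → (126.773,93.878) → (129.449,93.346) → (132.125,93.878) → (134.394,95.394) → (135.910,97.663) → (136.442,100.339) (closed)

[3] `<path>` regular polygon, #ff00ff→cut S923 F892: (73.906,138.412) → (99.987,143.294) → (117.255,123.148) → (108.442,98.120) → (82.361,93.238) → (65.093,113.384) → (73.906,138.412) (closed)

[4] `<polygon>` rectangle, #ff00ff→cut S923 F892: (25.888,122.641) → (66.939,122.641) → (66.939,32.963) → (25.888,32.963) → (25.888,122.641) (closed)

[5] `<circle>` circle, #ff00ff→cut S923 F892: (94.915,173.153) → (93.677,179.379) → (90.150,184.658) → (84.871,188.185) → (78.645,189.423) → (72.419,188.185) → (67.140,184.658) → (63.613,179.379) → (62.375,173.153) → (63.613,166.927) → (67.140,161.648) → (72.419,158.121) → (78.645,156.883) → (84.871,158.121) → (90.150,161.648) → (93.677,166.927) → (94.915,173.153) (closed)

[6] `<path>` cubic bezier, #ff00ff→cut S923 F892: (111.694,29.821) → (114.276,26.844) → (113.923,30.099) → (111.167,37.819) → (106.540,48.238) → (100.575,59.592) → (93.805,70.113) → (86.762,78.038) → (79.979,81.599)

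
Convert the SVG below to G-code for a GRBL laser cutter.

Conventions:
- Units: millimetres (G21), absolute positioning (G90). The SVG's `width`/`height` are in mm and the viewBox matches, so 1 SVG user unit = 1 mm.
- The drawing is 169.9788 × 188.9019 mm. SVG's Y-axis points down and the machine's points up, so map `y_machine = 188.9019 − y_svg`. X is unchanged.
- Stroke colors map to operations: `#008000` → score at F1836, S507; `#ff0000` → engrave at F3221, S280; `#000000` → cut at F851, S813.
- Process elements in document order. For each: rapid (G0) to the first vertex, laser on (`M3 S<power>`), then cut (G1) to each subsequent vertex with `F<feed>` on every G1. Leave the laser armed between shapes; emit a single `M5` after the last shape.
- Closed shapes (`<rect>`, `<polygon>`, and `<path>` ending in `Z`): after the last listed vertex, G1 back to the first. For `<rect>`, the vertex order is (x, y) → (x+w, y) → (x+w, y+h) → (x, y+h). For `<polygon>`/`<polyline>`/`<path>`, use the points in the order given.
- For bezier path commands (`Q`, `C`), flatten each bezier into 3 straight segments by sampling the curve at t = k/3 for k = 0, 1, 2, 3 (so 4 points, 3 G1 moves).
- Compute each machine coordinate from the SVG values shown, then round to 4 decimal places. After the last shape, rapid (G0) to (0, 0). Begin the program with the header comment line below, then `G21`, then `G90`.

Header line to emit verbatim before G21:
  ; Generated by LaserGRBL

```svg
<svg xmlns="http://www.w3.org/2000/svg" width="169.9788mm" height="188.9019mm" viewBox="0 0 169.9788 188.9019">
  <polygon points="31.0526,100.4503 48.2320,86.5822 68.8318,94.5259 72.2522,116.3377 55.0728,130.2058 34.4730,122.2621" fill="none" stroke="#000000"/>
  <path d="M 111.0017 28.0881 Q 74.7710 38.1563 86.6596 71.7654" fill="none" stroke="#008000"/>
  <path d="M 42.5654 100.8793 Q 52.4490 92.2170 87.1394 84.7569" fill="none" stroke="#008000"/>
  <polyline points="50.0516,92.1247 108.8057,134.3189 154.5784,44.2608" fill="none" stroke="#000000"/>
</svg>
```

; Generated by LaserGRBL
G21
G90
G0 X31.0526 Y88.4516
M3 S813
G1 X48.2320 Y102.3197 F851
G1 X68.8318 Y94.3760 F851
G1 X72.2522 Y72.5642 F851
G1 X55.0728 Y58.6961 F851
G1 X34.4730 Y66.6398 F851
G1 X31.0526 Y88.4516 F851
G0 X111.0017 Y160.8138
M3 S507
G1 X92.1945 Y151.4860 F1836
G1 X84.0805 Y136.9269 F1836
G1 X86.6596 Y117.1365 F1836
G0 X42.5654 Y88.0226
M3 S507
G1 X51.9108 Y93.6639 F1836
G1 X66.7688 Y99.0380 F1836
G1 X87.1394 Y104.1450 F1836
G0 X50.0516 Y96.7772
M3 S813
G1 X108.8057 Y54.5830 F851
G1 X154.5784 Y144.6411 F851
M5
G0 X0.0000 Y0.0000

Since the viewBox matches the mm dimensions, user units are millimetres directly. The only transform is the Y-flip y_m = 188.9019 − y_svg.

Shape 1 is a regular polygon drawn with `<polygon>`. Its stroke #000000 means cut at S813, F851. After flipping Y the toolpath is (31.0526,88.4516) → (48.2320,102.3197) → (68.8318,94.3760) → (72.2522,72.5642) → (55.0728,58.6961) → (34.4730,66.6398) → (31.0526,88.4516), returning to the start.

Shape 2 is a quadratic bezier drawn with `<path>`. Its stroke #008000 means score at S507, F1836. After flipping Y the toolpath is (111.0017,160.8138) → (92.1945,151.4860) → (84.0805,136.9269) → (86.6596,117.1365).

Shape 3 is a quadratic bezier drawn with `<path>`. Its stroke #008000 means score at S507, F1836. After flipping Y the toolpath is (42.5654,88.0226) → (51.9108,93.6639) → (66.7688,99.0380) → (87.1394,104.1450).

Shape 4 is a open polyline drawn with `<polyline>`. Its stroke #000000 means cut at S813, F851. After flipping Y the toolpath is (50.0516,96.7772) → (108.8057,54.5830) → (154.5784,144.6411).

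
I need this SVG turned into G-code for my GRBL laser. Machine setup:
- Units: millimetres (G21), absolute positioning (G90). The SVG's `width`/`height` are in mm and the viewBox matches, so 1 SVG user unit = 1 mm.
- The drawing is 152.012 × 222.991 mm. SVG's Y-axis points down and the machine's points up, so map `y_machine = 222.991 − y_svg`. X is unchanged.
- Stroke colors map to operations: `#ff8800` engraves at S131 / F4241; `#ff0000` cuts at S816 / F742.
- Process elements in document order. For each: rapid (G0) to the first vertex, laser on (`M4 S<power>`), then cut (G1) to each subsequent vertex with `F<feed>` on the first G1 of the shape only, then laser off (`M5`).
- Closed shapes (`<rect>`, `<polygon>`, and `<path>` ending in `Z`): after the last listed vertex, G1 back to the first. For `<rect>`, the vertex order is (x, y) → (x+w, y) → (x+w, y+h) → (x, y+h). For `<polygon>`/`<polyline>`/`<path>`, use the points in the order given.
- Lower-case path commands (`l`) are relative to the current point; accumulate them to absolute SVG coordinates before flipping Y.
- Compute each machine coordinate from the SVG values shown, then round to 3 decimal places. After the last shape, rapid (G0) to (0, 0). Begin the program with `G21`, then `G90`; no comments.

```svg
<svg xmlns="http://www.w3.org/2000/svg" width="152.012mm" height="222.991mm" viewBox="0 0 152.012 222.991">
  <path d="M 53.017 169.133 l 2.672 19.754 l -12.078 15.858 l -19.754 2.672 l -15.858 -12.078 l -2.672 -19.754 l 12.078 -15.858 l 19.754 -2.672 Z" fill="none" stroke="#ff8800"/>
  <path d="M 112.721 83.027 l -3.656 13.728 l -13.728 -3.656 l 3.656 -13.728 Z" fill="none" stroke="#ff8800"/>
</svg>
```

1 u = 1 mm; y_m = 222.991 − y.

[1] `<path>` regular polygon, #ff8800→engrave S131 F4241: (53.017,53.858) → (55.689,34.104) → (43.611,18.246) → (23.857,15.574) → (7.999,27.652) → (5.327,47.406) → (17.405,63.264) → (37.159,65.936) → (53.017,53.858) (closed)

[2] `<path>` regular polygon, #ff8800→engrave S131 F4241: (112.721,139.964) → (109.065,126.236) → (95.337,129.892) → (98.993,143.620) → (112.721,139.964) (closed)

G21
G90
G0 X53.017 Y53.858
M4 S131
G1 X55.689 Y34.104 F4241
G1 X43.611 Y18.246
G1 X23.857 Y15.574
G1 X7.999 Y27.652
G1 X5.327 Y47.406
G1 X17.405 Y63.264
G1 X37.159 Y65.936
G1 X53.017 Y53.858
M5
G0 X112.721 Y139.964
M4 S131
G1 X109.065 Y126.236 F4241
G1 X95.337 Y129.892
G1 X98.993 Y143.620
G1 X112.721 Y139.964
M5
G0 X0.000 Y0.000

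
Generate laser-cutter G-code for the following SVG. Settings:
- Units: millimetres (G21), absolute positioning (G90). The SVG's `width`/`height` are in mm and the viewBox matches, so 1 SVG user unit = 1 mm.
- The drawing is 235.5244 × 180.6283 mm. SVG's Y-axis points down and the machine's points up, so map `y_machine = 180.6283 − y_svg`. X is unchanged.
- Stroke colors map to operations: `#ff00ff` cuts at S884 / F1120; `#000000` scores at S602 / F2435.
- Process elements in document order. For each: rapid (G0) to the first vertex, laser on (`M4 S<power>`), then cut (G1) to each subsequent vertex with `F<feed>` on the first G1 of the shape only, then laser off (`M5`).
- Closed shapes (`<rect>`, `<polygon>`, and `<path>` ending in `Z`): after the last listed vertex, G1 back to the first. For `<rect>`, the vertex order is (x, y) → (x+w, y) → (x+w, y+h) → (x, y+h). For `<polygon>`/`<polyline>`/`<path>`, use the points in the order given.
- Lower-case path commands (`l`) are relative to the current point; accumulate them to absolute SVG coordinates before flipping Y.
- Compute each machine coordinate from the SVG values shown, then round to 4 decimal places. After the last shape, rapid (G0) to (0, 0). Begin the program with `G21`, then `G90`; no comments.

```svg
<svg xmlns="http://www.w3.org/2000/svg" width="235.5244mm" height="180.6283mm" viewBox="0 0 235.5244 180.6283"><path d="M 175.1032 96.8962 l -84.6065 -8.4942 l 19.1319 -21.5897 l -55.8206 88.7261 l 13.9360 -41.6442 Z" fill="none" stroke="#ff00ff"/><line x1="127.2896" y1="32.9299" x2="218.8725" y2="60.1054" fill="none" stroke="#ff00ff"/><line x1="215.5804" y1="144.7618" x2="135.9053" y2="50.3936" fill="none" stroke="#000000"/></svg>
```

G21
G90
G0 X175.1032 Y83.7321
M4 S884
G1 X90.4967 Y92.2263 F1120
G1 X109.6286 Y113.8160
G1 X53.8080 Y25.0899
G1 X67.7440 Y66.7341
G1 X175.1032 Y83.7321
M5
G0 X127.2896 Y147.6984
M4 S884
G1 X218.8725 Y120.5229 F1120
M5
G0 X215.5804 Y35.8665
M4 S602
G1 X135.9053 Y130.2347 F2435
M5
G0 X0.0000 Y0.0000

viewBox `0 0 235.5244 180.6283` with mm width/height → 1 unit = 1 mm. Flip: y_m = 180.6283 − y_svg.

**Shape 1** — `<path>` closed polygon, stroke `#ff00ff` → cut (S884, F1120). Machine vertices: (175.1032,83.7321) → (90.4967,92.2263) → (109.6286,113.8160) → (53.8080,25.0899) → (67.7440,66.7341) → (175.1032,83.7321). Closed: final G1 returns to the first vertex.

**Shape 2** — `<line>` line segment, stroke `#ff00ff` → cut (S884, F1120). Machine vertices: (127.2896,147.6984) → (218.8725,120.5229). Open path.

**Shape 3** — `<line>` line segment, stroke `#000000` → score (S602, F2435). Machine vertices: (215.5804,35.8665) → (135.9053,130.2347). Open path.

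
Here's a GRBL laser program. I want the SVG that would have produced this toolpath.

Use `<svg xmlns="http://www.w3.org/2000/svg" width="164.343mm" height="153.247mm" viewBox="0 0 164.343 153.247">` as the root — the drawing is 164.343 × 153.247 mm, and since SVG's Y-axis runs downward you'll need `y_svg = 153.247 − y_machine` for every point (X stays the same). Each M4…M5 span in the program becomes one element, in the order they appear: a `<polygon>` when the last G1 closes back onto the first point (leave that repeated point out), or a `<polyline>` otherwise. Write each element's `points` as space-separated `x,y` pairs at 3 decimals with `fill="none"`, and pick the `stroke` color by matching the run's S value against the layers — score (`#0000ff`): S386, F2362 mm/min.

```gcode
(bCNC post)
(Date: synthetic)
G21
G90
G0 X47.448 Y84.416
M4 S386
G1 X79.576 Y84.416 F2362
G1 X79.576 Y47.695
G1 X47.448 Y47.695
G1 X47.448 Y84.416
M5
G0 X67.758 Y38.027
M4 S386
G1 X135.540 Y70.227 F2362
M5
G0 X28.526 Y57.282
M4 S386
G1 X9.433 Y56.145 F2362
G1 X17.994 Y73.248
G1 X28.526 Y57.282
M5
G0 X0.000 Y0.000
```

y_svg = 153.247 − y_m. Every run uses S386, so all elements get stroke `#0000ff` (score).

[1] closed run; points: 47.448,68.831 79.576,68.831 79.576,105.552 47.448,105.552

[2] open run; points: 67.758,115.220 135.540,83.020

[3] closed run; points: 28.526,95.965 9.433,97.102 17.994,79.999

<svg xmlns="http://www.w3.org/2000/svg" width="164.343mm" height="153.247mm" viewBox="0 0 164.343 153.247">
  <polygon points="47.448,68.831 79.576,68.831 79.576,105.552 47.448,105.552" fill="none" stroke="#0000ff"/>
  <polyline points="67.758,115.220 135.540,83.020" fill="none" stroke="#0000ff"/>
  <polygon points="28.526,95.965 9.433,97.102 17.994,79.999" fill="none" stroke="#0000ff"/>
</svg>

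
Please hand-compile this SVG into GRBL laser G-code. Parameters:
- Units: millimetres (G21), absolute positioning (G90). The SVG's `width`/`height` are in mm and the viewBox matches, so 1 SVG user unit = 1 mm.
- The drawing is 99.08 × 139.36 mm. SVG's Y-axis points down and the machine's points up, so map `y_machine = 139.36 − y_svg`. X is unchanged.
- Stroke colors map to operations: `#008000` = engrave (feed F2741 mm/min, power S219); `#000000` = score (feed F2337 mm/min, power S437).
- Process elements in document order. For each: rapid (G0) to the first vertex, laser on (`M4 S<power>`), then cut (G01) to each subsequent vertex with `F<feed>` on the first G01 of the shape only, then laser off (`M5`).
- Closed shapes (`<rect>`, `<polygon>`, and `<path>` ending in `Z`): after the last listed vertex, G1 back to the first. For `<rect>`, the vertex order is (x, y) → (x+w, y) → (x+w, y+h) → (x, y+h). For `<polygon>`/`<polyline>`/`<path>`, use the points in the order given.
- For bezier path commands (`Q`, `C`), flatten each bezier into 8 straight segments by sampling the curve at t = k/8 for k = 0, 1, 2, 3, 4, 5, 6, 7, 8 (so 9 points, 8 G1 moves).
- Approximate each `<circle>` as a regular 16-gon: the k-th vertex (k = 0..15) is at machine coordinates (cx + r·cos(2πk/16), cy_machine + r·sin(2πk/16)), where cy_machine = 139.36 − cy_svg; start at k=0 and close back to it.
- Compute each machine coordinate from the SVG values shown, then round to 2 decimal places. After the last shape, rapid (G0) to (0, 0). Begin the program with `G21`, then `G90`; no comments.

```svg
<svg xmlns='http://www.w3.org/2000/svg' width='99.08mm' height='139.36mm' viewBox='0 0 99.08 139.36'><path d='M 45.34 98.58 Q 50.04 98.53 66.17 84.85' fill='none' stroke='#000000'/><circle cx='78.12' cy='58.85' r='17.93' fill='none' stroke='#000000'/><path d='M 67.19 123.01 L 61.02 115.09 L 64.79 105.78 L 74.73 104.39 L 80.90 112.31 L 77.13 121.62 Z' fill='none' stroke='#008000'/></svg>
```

1 u = 1 mm; y_m = 139.36 − y.

[1] `<path>` quadratic bezier, #000000→score S437 F2337: (45.34,40.78) → (46.69,41.01) → (48.40,41.66) → (50.47,42.73) → (52.90,44.24) → (55.68,46.17) → (58.82,48.52) → (62.32,51.30) → (66.17,54.51)

[2] `<circle>` circle, #000000→score S437 F2337: (96.05,80.51) → (94.69,87.37) → (90.80,93.19) → (84.98,97.08) → (78.12,98.44) → (71.26,97.08) → (65.44,93.19) → (61.55,87.37) → (60.19,80.51) → (61.55,73.65) → (65.44,67.83) → (71.26,63.94) → (78.12,62.58) → (84.98,63.94) → (90.80,67.83) → (94.69,73.65) → (96.05,80.51) (closed)

[3] `<path>` regular polygon, #008000→engrave S219 F2741: (67.19,16.35) → (61.02,24.27) → (64.79,33.58) → (74.73,34.97) → (80.90,27.05) → (77.13,17.74) → (67.19,16.35) (closed)

G21
G90
G0 X45.34 Y40.78
M4 S437
G01 X46.69 Y41.01 F2337
G01 X48.40 Y41.66
G01 X50.47 Y42.73
G01 X52.90 Y44.24
G01 X55.68 Y46.17
G01 X58.82 Y48.52
G01 X62.32 Y51.30
G01 X66.17 Y54.51
M5
G0 X96.05 Y80.51
M4 S437
G01 X94.69 Y87.37 F2337
G01 X90.80 Y93.19
G01 X84.98 Y97.08
G01 X78.12 Y98.44
G01 X71.26 Y97.08
G01 X65.44 Y93.19
G01 X61.55 Y87.37
G01 X60.19 Y80.51
G01 X61.55 Y73.65
G01 X65.44 Y67.83
G01 X71.26 Y63.94
G01 X78.12 Y62.58
G01 X84.98 Y63.94
G01 X90.80 Y67.83
G01 X94.69 Y73.65
G01 X96.05 Y80.51
M5
G0 X67.19 Y16.35
M4 S219
G01 X61.02 Y24.27 F2741
G01 X64.79 Y33.58
G01 X74.73 Y34.97
G01 X80.90 Y27.05
G01 X77.13 Y17.74
G01 X67.19 Y16.35
M5
G0 X0.00 Y0.00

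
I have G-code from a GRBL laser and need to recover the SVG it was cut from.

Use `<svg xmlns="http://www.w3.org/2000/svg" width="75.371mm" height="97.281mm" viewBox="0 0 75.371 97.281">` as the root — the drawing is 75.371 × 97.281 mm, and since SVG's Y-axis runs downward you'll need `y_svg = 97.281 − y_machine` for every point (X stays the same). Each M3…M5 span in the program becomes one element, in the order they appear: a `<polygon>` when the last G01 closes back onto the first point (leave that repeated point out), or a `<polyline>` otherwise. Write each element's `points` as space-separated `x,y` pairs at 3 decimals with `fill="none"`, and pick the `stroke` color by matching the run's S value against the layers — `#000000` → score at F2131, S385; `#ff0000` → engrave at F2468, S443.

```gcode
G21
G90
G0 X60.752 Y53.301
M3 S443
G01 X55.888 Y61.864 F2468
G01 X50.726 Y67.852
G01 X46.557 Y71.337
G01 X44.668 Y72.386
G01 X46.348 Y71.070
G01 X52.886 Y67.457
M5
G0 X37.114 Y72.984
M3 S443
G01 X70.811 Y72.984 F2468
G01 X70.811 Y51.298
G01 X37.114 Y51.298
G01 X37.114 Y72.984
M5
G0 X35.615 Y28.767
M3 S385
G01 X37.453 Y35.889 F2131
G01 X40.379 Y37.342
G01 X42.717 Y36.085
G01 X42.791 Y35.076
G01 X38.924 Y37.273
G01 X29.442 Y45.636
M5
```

Machine Y-up, SVG Y-down with viewBox height 97.281, so y_svg = 97.281 − y_machine; X carries over.

Run 1: the run's S443 means `#ff0000` (engrave). The run is open, so emit a `<polyline>` with points (Y-flipped): 60.752,43.980 55.888,35.417 50.726,29.429 46.557,25.944 44.668,24.895 46.348,26.211 52.886,29.824.

Run 2: the run's S443 means `#ff0000` (engrave). The run returns to its start, so emit a `<polygon>` with points (Y-flipped): 37.114,24.297 70.811,24.297 70.811,45.983 37.114,45.983.

Run 3: the run's S385 means `#000000` (score). The run is open, so emit a `<polyline>` with points (Y-flipped): 35.615,68.514 37.453,61.392 40.379,59.939 42.717,61.196 42.791,62.205 38.924,60.008 29.442,51.645.

<svg xmlns="http://www.w3.org/2000/svg" width="75.371mm" height="97.281mm" viewBox="0 0 75.371 97.281">
  <polyline points="60.752,43.980 55.888,35.417 50.726,29.429 46.557,25.944 44.668,24.895 46.348,26.211 52.886,29.824" fill="none" stroke="#ff0000"/>
  <polygon points="37.114,24.297 70.811,24.297 70.811,45.983 37.114,45.983" fill="none" stroke="#ff0000"/>
  <polyline points="35.615,68.514 37.453,61.392 40.379,59.939 42.717,61.196 42.791,62.205 38.924,60.008 29.442,51.645" fill="none" stroke="#000000"/>
</svg>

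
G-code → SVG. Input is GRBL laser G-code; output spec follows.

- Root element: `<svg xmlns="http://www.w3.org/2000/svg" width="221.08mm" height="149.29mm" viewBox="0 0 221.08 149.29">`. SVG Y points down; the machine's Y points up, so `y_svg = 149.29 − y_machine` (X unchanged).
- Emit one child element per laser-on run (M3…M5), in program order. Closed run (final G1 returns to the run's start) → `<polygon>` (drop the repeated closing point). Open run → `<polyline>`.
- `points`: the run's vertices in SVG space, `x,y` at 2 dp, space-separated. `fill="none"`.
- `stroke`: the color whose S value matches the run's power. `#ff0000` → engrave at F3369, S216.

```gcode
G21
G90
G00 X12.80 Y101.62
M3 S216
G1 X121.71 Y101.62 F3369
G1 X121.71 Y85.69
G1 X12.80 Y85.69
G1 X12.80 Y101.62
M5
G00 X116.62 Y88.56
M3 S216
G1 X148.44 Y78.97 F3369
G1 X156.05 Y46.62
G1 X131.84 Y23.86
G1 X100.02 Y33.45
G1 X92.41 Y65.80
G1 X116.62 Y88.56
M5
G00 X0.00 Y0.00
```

<svg xmlns="http://www.w3.org/2000/svg" width="221.08mm" height="149.29mm" viewBox="0 0 221.08 149.29">
  <polygon points="12.80,47.67 121.71,47.67 121.71,63.60 12.80,63.60" fill="none" stroke="#ff0000"/>
  <polygon points="116.62,60.73 148.44,70.32 156.05,102.67 131.84,125.43 100.02,115.84 92.41,83.49" fill="none" stroke="#ff0000"/>
</svg>

Machine Y-up, SVG Y-down with viewBox height 149.29, so y_svg = 149.29 − y_machine; X carries over. Every run uses S216, so all elements get stroke `#ff0000` (engrave).

Run 1: The run returns to its start, so emit a `<polygon>` with points (Y-flipped): 12.80,47.67 121.71,47.67 121.71,63.60 12.80,63.60.

Run 2: The run returns to its start, so emit a `<polygon>` with points (Y-flipped): 116.62,60.73 148.44,70.32 156.05,102.67 131.84,125.43 100.02,115.84 92.41,83.49.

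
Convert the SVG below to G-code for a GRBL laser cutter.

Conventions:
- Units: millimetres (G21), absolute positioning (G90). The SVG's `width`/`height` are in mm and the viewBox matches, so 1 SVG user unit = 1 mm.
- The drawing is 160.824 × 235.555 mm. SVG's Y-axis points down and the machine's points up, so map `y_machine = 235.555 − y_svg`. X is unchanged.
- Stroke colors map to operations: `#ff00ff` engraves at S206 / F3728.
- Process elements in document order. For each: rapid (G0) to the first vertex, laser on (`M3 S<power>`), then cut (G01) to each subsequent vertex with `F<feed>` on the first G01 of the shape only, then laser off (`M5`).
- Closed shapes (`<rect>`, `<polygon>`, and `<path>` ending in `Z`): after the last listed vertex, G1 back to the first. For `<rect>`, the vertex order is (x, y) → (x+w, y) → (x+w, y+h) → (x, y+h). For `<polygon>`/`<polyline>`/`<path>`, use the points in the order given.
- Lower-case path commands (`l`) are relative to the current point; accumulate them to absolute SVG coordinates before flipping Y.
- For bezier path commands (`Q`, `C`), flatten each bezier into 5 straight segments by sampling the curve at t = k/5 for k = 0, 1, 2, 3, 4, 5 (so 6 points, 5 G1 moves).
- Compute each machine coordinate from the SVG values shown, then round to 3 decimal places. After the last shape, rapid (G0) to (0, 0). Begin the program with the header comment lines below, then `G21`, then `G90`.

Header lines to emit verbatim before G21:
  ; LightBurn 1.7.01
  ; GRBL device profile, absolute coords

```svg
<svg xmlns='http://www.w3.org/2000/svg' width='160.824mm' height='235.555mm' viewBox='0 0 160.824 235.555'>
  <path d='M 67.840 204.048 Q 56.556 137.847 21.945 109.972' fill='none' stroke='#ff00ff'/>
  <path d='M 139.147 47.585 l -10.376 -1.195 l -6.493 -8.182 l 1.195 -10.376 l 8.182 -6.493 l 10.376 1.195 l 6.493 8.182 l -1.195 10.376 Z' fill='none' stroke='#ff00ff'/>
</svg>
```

; LightBurn 1.7.01
; GRBL device profile, absolute coords
G21
G90
G0 X67.840 Y31.507
M3 S206
G01 X62.393 Y56.454 F3728
G01 X55.080 Y78.336
G01 X45.901 Y97.151
G01 X34.856 Y112.900
G01 X21.945 Y125.583
M5
G0 X139.147 Y187.970
M3 S206
G01 X128.771 Y189.165 F3728
G01 X122.278 Y197.347
G01 X123.473 Y207.723
G01 X131.655 Y214.216
G01 X142.031 Y213.021
G01 X148.524 Y204.839
G01 X147.329 Y194.463
G01 X139.147 Y187.970
M5
G0 X0.000 Y0.000

Since the viewBox matches the mm dimensions, user units are millimetres directly. The only transform is the Y-flip y_m = 235.555 − y_svg.

Shape 1 is a quadratic bezier drawn with `<path>`. Its stroke #ff00ff means engrave at S206, F3728. After flipping Y the toolpath is (67.840,31.507) → (62.393,56.454) → (55.080,78.336) → (45.901,97.151) → (34.856,112.900) → (21.945,125.583).

Shape 2 is a regular polygon drawn with `<path>`. Its stroke #ff00ff means engrave at S206, F3728. After flipping Y the toolpath is (139.147,187.970) → (128.771,189.165) → (122.278,197.347) → (123.473,207.723) → (131.655,214.216) → (142.031,213.021) → (148.524,204.839) → (147.329,194.463) → (139.147,187.970), returning to the start.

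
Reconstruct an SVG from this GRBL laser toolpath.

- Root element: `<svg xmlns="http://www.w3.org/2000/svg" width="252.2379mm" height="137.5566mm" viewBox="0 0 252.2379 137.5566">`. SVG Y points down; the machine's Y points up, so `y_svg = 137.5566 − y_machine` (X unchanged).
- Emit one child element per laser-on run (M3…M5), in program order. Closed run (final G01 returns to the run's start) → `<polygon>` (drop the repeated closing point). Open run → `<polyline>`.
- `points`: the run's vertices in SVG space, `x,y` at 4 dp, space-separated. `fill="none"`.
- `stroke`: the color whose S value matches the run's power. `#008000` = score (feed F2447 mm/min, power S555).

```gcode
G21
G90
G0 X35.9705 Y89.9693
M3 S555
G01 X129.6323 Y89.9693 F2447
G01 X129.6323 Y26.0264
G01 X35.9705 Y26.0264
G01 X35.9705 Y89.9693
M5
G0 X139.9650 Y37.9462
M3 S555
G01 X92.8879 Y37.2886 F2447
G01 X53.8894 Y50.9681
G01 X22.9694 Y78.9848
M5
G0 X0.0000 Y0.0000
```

y_svg = 137.5566 − y_m. Every run uses S555, so all elements get stroke `#008000` (score).

[1] closed run; points: 35.9705,47.5873 129.6323,47.5873 129.6323,111.5302 35.9705,111.5302

[2] open run; points: 139.9650,99.6104 92.8879,100.2680 53.8894,86.5885 22.9694,58.5718

<svg xmlns="http://www.w3.org/2000/svg" width="252.2379mm" height="137.5566mm" viewBox="0 0 252.2379 137.5566">
  <polygon points="35.9705,47.5873 129.6323,47.5873 129.6323,111.5302 35.9705,111.5302" fill="none" stroke="#008000"/>
  <polyline points="139.9650,99.6104 92.8879,100.2680 53.8894,86.5885 22.9694,58.5718" fill="none" stroke="#008000"/>
</svg>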